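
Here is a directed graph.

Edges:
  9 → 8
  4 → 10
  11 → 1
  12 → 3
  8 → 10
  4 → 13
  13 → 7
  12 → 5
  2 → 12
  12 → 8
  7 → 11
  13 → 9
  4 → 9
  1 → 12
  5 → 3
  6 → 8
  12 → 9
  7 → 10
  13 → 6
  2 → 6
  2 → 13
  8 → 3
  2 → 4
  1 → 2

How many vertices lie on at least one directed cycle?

6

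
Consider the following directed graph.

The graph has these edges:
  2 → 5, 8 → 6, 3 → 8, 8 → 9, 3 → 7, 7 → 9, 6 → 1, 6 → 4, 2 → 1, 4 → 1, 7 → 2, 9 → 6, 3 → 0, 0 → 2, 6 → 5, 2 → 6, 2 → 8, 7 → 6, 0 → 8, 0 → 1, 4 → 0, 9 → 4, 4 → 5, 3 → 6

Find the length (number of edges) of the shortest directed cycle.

4

For each vertex v, BFS finds the shortest path from v back to v.
The shortest such closed walk is 9 → 4 → 0 → 8 → 9, length 4.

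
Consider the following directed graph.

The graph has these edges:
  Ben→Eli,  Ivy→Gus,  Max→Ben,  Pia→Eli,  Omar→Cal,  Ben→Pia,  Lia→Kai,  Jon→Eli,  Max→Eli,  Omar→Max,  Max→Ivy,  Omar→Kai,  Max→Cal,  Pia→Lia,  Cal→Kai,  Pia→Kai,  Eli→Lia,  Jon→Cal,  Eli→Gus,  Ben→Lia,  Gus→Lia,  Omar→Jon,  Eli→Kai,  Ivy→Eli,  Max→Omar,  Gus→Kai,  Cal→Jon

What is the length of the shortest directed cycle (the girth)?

For each vertex v, BFS finds the shortest path from v back to v.
The shortest such closed walk is Max → Omar → Max, length 2.

2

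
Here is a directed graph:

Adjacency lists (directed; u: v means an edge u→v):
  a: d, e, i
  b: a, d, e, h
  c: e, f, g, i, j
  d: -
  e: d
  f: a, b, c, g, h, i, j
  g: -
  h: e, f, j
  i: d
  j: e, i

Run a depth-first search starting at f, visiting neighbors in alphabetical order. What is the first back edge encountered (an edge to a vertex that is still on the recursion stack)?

h->f

DFS from f (visiting neighbors in alphabetical order); mark gray on enter, black on exit:
f gray
  a gray
    d gray
    d black
    e gray
      e→d: d black — skip
    e black
    i gray
      i→d: d black — skip
    i black
  a black
  b gray
    b→a: a black — skip
    b→d: d black — skip
    b→e: e black — skip
    h gray
      h→e: e black — skip
      h→f: f is gray → back edge
First back edge: h → f.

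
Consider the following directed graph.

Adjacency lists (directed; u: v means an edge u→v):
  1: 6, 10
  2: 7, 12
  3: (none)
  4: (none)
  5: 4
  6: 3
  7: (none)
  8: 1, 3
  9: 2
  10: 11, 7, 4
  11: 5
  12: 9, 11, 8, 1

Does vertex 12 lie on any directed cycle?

12 is on a cycle iff 12 can reach itself via ≥1 edge.
12 → 9 → 2 → 12 — yes.

Yes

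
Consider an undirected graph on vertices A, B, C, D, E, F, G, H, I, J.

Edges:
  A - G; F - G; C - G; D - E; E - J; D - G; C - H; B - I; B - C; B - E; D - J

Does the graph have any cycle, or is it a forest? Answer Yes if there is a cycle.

Yes

DFS, tracking each vertex's parent; an edge to a visited non-parent vertex closes a cycle.
Start from J:
visit J (parent –)
  visit E (parent J)
    visit D (parent E)
      D–J: J visited and ≠ parent → cycle
Cycle: J – E – D – J.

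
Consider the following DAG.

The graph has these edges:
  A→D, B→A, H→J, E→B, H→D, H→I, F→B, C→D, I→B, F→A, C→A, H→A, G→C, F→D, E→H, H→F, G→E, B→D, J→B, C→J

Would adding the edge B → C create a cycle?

Yes

Adding B→C creates a cycle iff C can already reach B.
Path from C: C → J → B.
So C → … → B → C is a cycle.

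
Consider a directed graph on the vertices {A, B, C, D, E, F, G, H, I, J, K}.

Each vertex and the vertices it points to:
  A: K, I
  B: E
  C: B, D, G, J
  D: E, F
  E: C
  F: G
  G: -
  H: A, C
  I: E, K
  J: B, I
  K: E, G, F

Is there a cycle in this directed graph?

Yes

DFS with white/gray/black marking, starting from D:
D gray
  E gray
    C gray
      B gray
        B→E: E is gray → back edge
Back edge found, so a cycle exists: E → C → B → E.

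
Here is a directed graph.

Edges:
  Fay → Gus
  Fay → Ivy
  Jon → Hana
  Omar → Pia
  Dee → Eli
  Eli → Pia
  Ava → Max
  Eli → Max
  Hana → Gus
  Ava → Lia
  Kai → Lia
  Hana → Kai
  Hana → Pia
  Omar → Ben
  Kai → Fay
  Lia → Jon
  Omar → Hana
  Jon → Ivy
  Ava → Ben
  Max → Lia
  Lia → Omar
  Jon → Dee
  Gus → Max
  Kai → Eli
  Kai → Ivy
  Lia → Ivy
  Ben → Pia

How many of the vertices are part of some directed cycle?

10

A vertex is on a directed cycle iff it belongs to a strongly connected component of size ≥ 2 (or has a self-loop).
The vertices on cycles are {Dee, Eli, Fay, Gus, Jon, Kai, Lia, Max, Hana, Omar} — 10 in total.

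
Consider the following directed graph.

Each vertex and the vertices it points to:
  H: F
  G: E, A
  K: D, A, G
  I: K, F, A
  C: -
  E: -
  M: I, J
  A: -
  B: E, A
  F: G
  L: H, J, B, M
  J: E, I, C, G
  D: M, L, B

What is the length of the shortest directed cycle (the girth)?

For each vertex v, BFS finds the shortest path from v back to v.
The shortest such closed walk is M → I → K → D → M, length 4.

4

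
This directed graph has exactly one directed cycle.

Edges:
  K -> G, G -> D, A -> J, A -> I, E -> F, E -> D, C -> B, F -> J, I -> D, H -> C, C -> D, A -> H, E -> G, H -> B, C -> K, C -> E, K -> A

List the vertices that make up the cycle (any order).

A, C, H, K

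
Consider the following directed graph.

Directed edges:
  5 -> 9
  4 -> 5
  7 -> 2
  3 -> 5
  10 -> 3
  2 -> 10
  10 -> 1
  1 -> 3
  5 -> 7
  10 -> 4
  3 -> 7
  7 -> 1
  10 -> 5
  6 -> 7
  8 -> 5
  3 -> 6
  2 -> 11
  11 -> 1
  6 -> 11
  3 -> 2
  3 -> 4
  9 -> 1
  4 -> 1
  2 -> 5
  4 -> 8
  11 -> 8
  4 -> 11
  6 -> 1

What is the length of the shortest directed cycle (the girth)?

3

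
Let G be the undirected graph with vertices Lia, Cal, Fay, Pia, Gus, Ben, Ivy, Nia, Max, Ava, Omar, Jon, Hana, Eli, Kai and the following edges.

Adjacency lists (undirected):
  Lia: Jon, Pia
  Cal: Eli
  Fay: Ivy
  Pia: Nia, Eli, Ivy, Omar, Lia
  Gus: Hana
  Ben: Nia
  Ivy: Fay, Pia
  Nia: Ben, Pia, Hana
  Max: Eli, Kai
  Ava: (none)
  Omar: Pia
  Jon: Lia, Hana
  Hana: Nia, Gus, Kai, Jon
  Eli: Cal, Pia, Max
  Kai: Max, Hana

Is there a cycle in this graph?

Yes

DFS, tracking each vertex's parent; an edge to a visited non-parent vertex closes a cycle.
Start from Ben:
visit Ben (parent –)
  visit Nia (parent Ben)
    Nia–Ben: parent, skip
    visit Pia (parent Nia)
      Pia–Nia: parent, skip
      visit Eli (parent Pia)
        visit Cal (parent Eli)
          Cal–Eli: parent, skip
        Eli–Pia: parent, skip
        visit Max (parent Eli)
          Max–Eli: parent, skip
          visit Kai (parent Max)
            Kai–Max: parent, skip
            visit Hana (parent Kai)
              Hana–Nia: Nia visited and ≠ parent → cycle
Cycle: Nia – Pia – Eli – Max – Kai – Hana – Nia.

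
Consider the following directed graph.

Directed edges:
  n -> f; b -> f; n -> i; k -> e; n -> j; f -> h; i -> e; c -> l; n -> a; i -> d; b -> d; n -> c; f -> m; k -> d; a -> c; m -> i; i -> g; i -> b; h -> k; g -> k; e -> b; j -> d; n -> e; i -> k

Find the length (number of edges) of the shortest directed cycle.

4

For each vertex v, BFS finds the shortest path from v back to v.
The shortest such closed walk is i → b → f → m → i, length 4.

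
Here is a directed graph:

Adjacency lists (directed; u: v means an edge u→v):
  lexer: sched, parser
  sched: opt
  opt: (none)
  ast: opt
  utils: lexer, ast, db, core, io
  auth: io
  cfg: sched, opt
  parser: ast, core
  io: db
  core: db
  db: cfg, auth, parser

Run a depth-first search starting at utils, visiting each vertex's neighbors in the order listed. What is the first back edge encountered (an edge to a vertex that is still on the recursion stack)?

io→db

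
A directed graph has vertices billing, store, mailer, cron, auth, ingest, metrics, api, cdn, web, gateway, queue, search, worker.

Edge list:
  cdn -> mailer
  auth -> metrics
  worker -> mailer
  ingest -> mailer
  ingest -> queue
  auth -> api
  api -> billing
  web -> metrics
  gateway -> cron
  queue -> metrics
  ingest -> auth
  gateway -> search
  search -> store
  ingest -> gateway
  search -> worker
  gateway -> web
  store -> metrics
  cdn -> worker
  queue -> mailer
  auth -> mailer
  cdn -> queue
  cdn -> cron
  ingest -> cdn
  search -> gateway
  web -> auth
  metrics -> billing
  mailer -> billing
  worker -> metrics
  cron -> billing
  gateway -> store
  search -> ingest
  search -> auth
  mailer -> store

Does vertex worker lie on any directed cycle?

No

worker lies on a cycle iff there is a path from worker back to itself.
Exploring from worker, it never reaches itself; equivalently, its strongly connected component is a singleton.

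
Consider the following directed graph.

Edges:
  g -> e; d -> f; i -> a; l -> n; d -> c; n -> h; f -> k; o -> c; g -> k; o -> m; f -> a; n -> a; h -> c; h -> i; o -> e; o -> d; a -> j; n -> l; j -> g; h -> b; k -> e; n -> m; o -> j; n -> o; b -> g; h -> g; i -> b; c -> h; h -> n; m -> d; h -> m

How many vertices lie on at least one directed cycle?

7

A vertex is on a directed cycle iff it belongs to a strongly connected component of size ≥ 2 (or has a self-loop).
The vertices on cycles are {c, d, h, l, m, n, o} — 7 in total.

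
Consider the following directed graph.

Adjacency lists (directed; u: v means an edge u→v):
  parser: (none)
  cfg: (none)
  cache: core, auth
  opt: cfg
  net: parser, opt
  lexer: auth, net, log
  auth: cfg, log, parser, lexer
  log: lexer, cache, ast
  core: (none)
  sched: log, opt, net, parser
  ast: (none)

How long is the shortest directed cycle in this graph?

2

For each vertex v, BFS finds the shortest path from v back to v.
The shortest such closed walk is log → lexer → log, length 2.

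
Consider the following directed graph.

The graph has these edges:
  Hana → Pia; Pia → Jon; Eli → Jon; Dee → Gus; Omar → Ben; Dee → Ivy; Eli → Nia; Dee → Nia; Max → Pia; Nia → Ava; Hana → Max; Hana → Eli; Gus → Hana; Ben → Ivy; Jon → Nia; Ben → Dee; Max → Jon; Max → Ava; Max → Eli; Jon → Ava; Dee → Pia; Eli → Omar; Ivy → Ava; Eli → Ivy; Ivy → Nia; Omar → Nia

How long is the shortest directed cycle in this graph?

For each vertex v, BFS finds the shortest path from v back to v.
The shortest such closed walk is Ben → Dee → Gus → Hana → Eli → Omar → Ben, length 6.

6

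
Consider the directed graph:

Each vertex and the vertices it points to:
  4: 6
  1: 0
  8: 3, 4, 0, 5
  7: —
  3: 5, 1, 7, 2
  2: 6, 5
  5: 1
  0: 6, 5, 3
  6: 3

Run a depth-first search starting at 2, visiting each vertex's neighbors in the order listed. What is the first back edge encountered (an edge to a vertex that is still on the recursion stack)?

DFS from 2 (visiting each vertex's neighbors in the order listed); mark gray on enter, black on exit:
2 gray
  6 gray
    3 gray
      5 gray
        1 gray
          0 gray
            0→6: 6 is gray → back edge
First back edge: 0 → 6.

0→6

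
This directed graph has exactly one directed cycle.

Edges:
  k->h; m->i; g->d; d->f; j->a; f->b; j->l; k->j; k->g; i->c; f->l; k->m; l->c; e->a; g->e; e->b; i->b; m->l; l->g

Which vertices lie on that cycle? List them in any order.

DFS with gray/black marking from g:
g gray
  d gray
    f gray
      b gray
      b black
      l gray
        c gray
        c black
        l→g: g is gray → back edge
Back edge closes the cycle g → d → f → l → g; its vertices are {d, f, g, l}.

d, f, g, l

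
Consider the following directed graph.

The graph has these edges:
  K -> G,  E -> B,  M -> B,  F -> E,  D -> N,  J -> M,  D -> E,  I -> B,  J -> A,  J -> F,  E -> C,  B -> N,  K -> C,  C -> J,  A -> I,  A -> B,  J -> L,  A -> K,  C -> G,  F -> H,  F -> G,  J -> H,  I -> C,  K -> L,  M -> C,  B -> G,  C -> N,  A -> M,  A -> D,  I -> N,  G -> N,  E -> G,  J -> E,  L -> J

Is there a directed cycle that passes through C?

C is on a cycle iff C can reach itself via ≥1 edge.
C → J → E → C — yes.

Yes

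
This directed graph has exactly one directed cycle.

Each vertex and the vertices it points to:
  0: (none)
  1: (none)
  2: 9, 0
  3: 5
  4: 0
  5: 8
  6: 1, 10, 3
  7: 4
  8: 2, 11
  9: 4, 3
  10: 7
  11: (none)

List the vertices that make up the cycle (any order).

DFS with gray/black marking from 3:
3 gray
  5 gray
    8 gray
      2 gray
        9 gray
          4 gray
            0 gray
            0 black
          4 black
          9→3: 3 is gray → back edge
Back edge closes the cycle 3 → 5 → 8 → 2 → 9 → 3; its vertices are {2, 3, 5, 8, 9}.

2, 3, 5, 8, 9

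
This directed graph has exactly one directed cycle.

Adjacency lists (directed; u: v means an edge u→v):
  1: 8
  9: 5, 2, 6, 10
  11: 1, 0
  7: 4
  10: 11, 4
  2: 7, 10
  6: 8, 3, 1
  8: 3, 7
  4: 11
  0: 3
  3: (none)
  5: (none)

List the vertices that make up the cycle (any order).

1, 4, 7, 8, 11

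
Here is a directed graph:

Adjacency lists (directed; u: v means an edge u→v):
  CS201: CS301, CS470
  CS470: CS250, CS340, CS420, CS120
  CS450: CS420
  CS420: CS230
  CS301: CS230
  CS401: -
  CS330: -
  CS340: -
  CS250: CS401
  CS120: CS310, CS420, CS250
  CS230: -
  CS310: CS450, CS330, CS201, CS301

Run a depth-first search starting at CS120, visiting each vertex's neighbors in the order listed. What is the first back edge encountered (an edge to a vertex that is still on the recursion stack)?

DFS from CS120 (visiting each vertex's neighbors in the order listed); mark gray on enter, black on exit:
CS120 gray
  CS310 gray
    CS450 gray
      CS420 gray
        CS230 gray
        CS230 black
      CS420 black
    CS450 black
    CS330 gray
    CS330 black
    CS201 gray
      CS301 gray
        CS301→CS230: CS230 black — skip
      CS301 black
      CS470 gray
        CS250 gray
          CS401 gray
          CS401 black
        CS250 black
        CS340 gray
        CS340 black
        CS470→CS420: CS420 black — skip
        CS470→CS120: CS120 is gray → back edge
First back edge: CS470 → CS120.

CS470->CS120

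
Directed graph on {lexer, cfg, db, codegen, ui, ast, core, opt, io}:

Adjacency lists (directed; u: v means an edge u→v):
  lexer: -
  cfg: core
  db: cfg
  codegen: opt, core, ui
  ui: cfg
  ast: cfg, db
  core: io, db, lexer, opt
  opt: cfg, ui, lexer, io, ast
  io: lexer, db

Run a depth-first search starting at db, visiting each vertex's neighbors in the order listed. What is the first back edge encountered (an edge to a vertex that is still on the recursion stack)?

DFS from db (visiting each vertex's neighbors in the order listed); mark gray on enter, black on exit:
db gray
  cfg gray
    core gray
      io gray
        lexer gray
        lexer black
        io→db: db is gray → back edge
First back edge: io → db.

io→db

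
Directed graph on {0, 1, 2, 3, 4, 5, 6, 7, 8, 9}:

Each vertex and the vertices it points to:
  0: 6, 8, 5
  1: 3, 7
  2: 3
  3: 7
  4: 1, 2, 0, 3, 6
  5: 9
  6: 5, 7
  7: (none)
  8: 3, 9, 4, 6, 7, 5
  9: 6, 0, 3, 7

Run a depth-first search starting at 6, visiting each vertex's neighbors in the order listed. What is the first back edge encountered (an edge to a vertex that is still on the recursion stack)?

9->6

DFS from 6 (visiting each vertex's neighbors in the order listed); mark gray on enter, black on exit:
6 gray
  5 gray
    9 gray
      9→6: 6 is gray → back edge
First back edge: 9 → 6.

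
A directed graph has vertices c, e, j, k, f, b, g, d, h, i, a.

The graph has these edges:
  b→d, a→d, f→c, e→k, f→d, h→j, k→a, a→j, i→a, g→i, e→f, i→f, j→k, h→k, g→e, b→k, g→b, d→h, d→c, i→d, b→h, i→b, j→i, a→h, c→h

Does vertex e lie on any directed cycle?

No

e lies on a cycle iff there is a path from e back to itself.
Exploring from e, it never reaches itself; equivalently, its strongly connected component is a singleton.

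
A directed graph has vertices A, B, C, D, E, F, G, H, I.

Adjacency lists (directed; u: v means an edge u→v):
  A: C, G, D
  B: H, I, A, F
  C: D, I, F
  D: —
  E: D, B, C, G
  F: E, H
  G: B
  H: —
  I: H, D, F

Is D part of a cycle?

D lies on a cycle iff there is a path from D back to itself.
Exploring from D, it never reaches itself; equivalently, its strongly connected component is a singleton.

No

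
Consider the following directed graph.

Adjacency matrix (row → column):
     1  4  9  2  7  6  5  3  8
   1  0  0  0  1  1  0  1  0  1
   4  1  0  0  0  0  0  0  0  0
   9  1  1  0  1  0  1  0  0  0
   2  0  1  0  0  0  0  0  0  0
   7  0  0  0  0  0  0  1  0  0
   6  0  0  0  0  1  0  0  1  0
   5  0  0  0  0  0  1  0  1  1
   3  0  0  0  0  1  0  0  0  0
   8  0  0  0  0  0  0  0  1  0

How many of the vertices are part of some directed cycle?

A vertex is on a directed cycle iff it belongs to a strongly connected component of size ≥ 2 (or has a self-loop).
The vertices on cycles are {1, 2, 3, 4, 5, 6, 7, 8} — 8 in total.

8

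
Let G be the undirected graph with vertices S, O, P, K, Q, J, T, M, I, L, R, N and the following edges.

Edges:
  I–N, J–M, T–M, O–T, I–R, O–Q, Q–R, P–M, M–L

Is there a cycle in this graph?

No

DFS, tracking each vertex's parent; an edge to a visited non-parent vertex closes a cycle.
Start from M:
visit M (parent –)
  visit T (parent M)
    visit O (parent T)
      visit Q (parent O)
        visit R (parent Q)
          R–Q: parent, skip
          visit I (parent R)
            visit N (parent I)
              N–I: parent, skip
            I–R: parent, skip
        Q–O: parent, skip
      O–T: parent, skip
    T–M: parent, skip
  visit P (parent M)
    P–M: parent, skip
  visit J (parent M)
    J–M: parent, skip
  visit L (parent M)
    L–M: parent, skip
visit S (parent –)
visit K (parent –)
No non-parent visited neighbor found — the graph is a forest.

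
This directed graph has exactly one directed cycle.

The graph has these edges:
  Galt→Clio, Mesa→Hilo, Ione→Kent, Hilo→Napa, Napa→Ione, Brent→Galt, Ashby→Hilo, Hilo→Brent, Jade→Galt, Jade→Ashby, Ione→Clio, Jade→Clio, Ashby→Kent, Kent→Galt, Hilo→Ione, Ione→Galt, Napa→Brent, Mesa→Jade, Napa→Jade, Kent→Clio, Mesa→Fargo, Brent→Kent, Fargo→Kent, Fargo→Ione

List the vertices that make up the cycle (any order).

Hilo, Jade, Napa, Ashby

DFS with gray/black marking from Hilo:
Hilo gray
  Ione gray
    Clio gray
    Clio black
    Kent gray
      Galt gray
        Galt→Clio: Clio black — skip
      Galt black
      Kent→Clio: Clio black — skip
    Kent black
    Ione→Galt: Galt black — skip
  Ione black
  Brent gray
    Brent→Kent: Kent black — skip
    Brent→Galt: Galt black — skip
  Brent black
  Napa gray
    Napa→Brent: Brent black — skip
    Jade gray
      Jade→Clio: Clio black — skip
      Ashby gray
        Ashby→Hilo: Hilo is gray → back edge
Back edge closes the cycle Hilo → Napa → Jade → Ashby → Hilo; its vertices are {Hilo, Jade, Napa, Ashby}.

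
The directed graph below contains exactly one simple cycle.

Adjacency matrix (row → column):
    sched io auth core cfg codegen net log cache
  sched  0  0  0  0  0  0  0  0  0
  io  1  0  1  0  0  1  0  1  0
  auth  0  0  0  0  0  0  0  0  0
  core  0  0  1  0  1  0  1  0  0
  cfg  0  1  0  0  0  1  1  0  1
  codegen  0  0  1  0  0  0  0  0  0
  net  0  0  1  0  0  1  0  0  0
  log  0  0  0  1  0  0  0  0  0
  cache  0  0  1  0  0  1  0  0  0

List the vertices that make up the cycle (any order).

io, cfg, log, core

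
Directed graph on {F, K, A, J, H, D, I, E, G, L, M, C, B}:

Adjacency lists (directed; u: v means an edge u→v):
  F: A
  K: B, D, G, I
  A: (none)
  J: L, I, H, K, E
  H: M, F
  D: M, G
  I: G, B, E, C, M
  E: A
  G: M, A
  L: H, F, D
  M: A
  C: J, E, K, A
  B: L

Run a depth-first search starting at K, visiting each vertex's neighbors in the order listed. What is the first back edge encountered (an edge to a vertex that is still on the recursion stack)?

DFS from K (visiting each vertex's neighbors in the order listed); mark gray on enter, black on exit:
K gray
  B gray
    L gray
      H gray
        M gray
          A gray
          A black
        M black
        F gray
          F→A: A black — skip
        F black
      H black
      L→F: F black — skip
      D gray
        D→M: M black — skip
        G gray
          G→M: M black — skip
          G→A: A black — skip
        G black
      D black
    L black
  B black
  K→D: D black — skip
  K→G: G black — skip
  I gray
    I→G: G black — skip
    I→B: B black — skip
    E gray
      E→A: A black — skip
    E black
    C gray
      J gray
        J→L: L black — skip
        J→I: I is gray → back edge
First back edge: J → I.

J->I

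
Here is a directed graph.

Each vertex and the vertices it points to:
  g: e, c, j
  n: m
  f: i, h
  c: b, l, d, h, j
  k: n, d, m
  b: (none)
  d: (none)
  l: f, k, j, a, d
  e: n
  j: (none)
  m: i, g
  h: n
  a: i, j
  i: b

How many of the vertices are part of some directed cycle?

9

A vertex is on a directed cycle iff it belongs to a strongly connected component of size ≥ 2 (or has a self-loop).
The vertices on cycles are {c, e, f, g, h, k, l, m, n} — 9 in total.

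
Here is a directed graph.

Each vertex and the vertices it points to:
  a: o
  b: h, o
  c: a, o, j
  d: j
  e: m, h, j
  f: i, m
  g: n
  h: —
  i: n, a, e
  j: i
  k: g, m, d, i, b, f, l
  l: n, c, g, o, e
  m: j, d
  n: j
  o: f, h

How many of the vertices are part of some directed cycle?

9

A vertex is on a directed cycle iff it belongs to a strongly connected component of size ≥ 2 (or has a self-loop).
The vertices on cycles are {a, d, e, f, i, j, m, n, o} — 9 in total.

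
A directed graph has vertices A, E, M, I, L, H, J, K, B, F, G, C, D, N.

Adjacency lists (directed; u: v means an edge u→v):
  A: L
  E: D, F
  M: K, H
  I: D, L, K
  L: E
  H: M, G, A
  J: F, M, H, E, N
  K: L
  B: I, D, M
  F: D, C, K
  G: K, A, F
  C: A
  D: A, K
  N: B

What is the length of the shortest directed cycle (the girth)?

2

For each vertex v, BFS finds the shortest path from v back to v.
The shortest such closed walk is H → M → H, length 2.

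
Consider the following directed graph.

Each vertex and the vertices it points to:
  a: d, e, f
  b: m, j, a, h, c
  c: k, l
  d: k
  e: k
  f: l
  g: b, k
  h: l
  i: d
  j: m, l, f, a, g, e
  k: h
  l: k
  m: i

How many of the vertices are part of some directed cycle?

6

A vertex is on a directed cycle iff it belongs to a strongly connected component of size ≥ 2 (or has a self-loop).
The vertices on cycles are {b, g, h, j, k, l} — 6 in total.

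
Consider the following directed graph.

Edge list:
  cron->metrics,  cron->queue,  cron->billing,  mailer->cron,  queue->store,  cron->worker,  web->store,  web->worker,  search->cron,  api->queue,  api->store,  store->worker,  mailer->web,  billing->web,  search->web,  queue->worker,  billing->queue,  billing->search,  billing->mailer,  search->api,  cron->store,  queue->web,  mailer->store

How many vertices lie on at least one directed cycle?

4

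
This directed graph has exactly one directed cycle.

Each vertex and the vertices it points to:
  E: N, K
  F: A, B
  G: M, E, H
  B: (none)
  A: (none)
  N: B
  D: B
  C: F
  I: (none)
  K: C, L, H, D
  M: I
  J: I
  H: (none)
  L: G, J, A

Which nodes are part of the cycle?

E, G, K, L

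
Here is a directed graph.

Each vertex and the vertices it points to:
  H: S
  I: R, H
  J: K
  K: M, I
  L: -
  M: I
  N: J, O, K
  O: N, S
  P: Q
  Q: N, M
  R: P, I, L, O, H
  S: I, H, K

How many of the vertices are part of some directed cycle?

A vertex is on a directed cycle iff it belongs to a strongly connected component of size ≥ 2 (or has a self-loop).
The vertices on cycles are {H, I, J, K, M, N, O, P, Q, R, S} — 11 in total.

11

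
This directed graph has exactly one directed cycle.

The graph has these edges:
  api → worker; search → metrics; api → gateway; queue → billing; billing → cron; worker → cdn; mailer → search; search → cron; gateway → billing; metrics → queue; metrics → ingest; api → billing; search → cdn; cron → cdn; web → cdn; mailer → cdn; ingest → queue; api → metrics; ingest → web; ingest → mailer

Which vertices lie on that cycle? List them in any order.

ingest, mailer, search, metrics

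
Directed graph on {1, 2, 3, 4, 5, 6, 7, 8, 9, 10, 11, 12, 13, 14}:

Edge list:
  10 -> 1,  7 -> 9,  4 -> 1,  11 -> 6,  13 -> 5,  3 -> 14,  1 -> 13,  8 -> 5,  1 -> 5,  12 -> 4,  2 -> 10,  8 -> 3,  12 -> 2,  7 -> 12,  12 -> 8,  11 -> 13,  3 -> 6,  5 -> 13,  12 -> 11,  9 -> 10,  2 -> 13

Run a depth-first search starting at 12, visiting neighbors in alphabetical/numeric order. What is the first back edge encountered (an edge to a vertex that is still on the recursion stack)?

13->5

DFS from 12 (visiting neighbors in alphabetical/numeric order); mark gray on enter, black on exit:
12 gray
  2 gray
    10 gray
      1 gray
        5 gray
          13 gray
            13→5: 5 is gray → back edge
First back edge: 13 → 5.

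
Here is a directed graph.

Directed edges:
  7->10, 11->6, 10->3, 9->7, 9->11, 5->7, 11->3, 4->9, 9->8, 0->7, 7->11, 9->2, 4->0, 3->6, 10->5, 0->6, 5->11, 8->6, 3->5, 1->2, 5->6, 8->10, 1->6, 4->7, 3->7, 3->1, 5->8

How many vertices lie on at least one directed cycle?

6

A vertex is on a directed cycle iff it belongs to a strongly connected component of size ≥ 2 (or has a self-loop).
The vertices on cycles are {3, 5, 7, 8, 10, 11} — 6 in total.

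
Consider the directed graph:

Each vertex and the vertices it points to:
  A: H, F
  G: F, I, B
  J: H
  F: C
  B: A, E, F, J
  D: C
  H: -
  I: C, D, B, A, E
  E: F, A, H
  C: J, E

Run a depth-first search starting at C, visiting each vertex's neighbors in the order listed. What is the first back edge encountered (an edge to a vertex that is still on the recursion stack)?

F->C

DFS from C (visiting each vertex's neighbors in the order listed); mark gray on enter, black on exit:
C gray
  J gray
    H gray
    H black
  J black
  E gray
    F gray
      F→C: C is gray → back edge
First back edge: F → C.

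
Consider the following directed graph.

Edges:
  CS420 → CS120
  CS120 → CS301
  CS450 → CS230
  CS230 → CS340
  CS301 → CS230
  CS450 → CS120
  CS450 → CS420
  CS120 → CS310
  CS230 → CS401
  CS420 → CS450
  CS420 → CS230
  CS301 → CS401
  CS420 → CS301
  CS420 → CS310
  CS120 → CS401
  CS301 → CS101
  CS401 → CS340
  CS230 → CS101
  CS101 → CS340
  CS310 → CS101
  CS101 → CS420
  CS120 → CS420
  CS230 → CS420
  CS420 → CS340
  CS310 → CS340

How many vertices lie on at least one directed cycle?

A vertex is on a directed cycle iff it belongs to a strongly connected component of size ≥ 2 (or has a self-loop).
The vertices on cycles are {CS101, CS120, CS230, CS301, CS310, CS420, CS450} — 7 in total.

7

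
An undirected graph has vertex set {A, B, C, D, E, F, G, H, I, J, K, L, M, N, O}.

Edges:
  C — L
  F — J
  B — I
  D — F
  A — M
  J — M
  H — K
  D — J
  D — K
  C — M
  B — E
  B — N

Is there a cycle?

Yes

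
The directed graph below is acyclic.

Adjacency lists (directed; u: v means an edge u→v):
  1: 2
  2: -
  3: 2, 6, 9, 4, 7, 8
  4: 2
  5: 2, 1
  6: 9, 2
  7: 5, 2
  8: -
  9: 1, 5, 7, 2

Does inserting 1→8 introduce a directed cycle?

Adding 1→8 creates a cycle iff 8 can already reach 1.
Explore from 8: no path reaches 1. The graph stays acyclic.

No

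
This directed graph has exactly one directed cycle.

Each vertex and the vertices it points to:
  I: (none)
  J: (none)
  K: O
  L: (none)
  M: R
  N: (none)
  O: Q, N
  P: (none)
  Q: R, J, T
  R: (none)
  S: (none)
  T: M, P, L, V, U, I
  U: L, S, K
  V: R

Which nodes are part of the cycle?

K, O, Q, T, U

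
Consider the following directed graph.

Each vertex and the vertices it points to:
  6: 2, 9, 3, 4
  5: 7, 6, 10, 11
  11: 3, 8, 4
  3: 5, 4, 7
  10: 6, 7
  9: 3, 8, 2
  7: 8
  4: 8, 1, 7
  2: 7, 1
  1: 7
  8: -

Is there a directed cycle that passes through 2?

No

2 lies on a cycle iff there is a path from 2 back to itself.
Exploring from 2, it never reaches itself; equivalently, its strongly connected component is a singleton.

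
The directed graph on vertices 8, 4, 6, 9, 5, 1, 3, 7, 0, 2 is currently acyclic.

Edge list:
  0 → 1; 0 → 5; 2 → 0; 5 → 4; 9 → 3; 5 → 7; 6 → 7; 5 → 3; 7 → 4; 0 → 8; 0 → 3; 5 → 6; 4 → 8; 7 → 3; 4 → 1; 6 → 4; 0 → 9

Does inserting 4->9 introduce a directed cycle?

No

Adding 4→9 creates a cycle iff 9 can already reach 4.
Explore from 9: no path reaches 4. The graph stays acyclic.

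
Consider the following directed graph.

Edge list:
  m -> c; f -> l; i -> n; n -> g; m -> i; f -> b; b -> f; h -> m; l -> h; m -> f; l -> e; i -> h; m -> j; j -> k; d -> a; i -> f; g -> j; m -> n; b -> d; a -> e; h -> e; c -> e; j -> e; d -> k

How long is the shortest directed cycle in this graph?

2

For each vertex v, BFS finds the shortest path from v back to v.
The shortest such closed walk is f → b → f, length 2.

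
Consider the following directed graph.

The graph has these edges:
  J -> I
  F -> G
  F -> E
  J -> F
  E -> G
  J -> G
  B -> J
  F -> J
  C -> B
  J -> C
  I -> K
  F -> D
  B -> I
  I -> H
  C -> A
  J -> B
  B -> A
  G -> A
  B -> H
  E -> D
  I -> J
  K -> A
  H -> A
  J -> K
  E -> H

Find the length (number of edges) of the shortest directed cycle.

2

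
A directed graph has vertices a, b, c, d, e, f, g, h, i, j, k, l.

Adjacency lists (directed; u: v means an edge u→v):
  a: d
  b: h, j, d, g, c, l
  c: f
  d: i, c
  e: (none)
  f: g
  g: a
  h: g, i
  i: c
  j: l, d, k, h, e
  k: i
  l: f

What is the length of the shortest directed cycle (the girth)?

5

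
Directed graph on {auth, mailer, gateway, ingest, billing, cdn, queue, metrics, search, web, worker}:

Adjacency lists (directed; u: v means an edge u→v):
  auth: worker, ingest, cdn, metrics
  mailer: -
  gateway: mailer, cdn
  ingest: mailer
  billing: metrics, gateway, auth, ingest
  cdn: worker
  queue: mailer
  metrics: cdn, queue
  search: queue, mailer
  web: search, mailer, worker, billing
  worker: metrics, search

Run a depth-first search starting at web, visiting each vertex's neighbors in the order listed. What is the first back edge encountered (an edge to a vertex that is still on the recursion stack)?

DFS from web (visiting each vertex's neighbors in the order listed); mark gray on enter, black on exit:
web gray
  search gray
    queue gray
      mailer gray
      mailer black
    queue black
    search→mailer: mailer black — skip
  search black
  web→mailer: mailer black — skip
  worker gray
    metrics gray
      cdn gray
        cdn→worker: worker is gray → back edge
First back edge: cdn → worker.

cdn→worker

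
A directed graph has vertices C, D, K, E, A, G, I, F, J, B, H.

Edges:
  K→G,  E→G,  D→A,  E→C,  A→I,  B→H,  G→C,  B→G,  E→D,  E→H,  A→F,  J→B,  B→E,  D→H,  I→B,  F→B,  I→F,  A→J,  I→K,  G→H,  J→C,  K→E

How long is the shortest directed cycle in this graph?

5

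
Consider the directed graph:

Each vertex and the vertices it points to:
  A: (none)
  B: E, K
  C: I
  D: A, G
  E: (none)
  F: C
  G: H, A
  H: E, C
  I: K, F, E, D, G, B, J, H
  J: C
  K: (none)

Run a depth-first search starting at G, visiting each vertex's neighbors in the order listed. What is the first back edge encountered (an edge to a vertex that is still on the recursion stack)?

DFS from G (visiting each vertex's neighbors in the order listed); mark gray on enter, black on exit:
G gray
  H gray
    E gray
    E black
    C gray
      I gray
        K gray
        K black
        F gray
          F→C: C is gray → back edge
First back edge: F → C.

F→C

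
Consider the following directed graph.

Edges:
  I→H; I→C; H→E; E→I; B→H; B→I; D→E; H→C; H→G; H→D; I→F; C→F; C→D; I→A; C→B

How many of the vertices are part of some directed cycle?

6

A vertex is on a directed cycle iff it belongs to a strongly connected component of size ≥ 2 (or has a self-loop).
The vertices on cycles are {B, C, D, E, H, I} — 6 in total.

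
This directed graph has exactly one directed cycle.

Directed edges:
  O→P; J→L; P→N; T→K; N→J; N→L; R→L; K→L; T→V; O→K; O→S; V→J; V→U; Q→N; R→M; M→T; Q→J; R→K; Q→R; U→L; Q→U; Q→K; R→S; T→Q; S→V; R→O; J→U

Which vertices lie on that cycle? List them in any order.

M, Q, R, T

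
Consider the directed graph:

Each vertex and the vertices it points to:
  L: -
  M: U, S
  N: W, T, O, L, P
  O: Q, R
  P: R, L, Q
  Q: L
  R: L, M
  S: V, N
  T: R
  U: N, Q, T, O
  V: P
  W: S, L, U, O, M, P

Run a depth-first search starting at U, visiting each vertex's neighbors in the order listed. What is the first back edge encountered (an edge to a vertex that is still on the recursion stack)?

M->U

DFS from U (visiting each vertex's neighbors in the order listed); mark gray on enter, black on exit:
U gray
  N gray
    W gray
      S gray
        V gray
          P gray
            R gray
              L gray
              L black
              M gray
                M→U: U is gray → back edge
First back edge: M → U.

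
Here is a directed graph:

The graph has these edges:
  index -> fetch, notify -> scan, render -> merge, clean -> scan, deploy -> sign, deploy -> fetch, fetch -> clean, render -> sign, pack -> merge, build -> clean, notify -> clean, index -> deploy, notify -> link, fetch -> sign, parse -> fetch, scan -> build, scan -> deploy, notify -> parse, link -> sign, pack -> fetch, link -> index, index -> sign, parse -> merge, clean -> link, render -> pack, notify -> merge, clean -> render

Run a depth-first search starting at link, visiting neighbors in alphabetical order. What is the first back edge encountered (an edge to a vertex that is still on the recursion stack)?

clean->link

DFS from link (visiting neighbors in alphabetical order); mark gray on enter, black on exit:
link gray
  index gray
    deploy gray
      fetch gray
        clean gray
          clean→link: link is gray → back edge
First back edge: clean → link.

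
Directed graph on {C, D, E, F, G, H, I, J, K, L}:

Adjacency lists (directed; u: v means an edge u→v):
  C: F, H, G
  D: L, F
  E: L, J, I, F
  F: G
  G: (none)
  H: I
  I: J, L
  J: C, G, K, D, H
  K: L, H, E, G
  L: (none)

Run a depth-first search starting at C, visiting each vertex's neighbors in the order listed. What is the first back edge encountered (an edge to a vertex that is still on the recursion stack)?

DFS from C (visiting each vertex's neighbors in the order listed); mark gray on enter, black on exit:
C gray
  F gray
    G gray
    G black
  F black
  H gray
    I gray
      J gray
        J→C: C is gray → back edge
First back edge: J → C.

J→C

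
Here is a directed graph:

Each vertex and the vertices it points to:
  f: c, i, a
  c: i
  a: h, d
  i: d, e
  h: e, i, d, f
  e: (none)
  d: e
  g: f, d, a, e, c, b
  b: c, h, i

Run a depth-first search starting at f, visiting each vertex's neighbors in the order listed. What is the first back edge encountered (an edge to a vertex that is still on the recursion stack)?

h->f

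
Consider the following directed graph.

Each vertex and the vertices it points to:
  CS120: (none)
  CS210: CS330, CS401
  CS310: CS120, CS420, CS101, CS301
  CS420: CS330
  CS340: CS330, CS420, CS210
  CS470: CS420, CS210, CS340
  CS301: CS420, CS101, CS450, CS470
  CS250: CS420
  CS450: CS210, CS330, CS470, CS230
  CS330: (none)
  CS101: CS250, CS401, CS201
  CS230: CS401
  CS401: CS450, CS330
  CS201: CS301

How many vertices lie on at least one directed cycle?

A vertex is on a directed cycle iff it belongs to a strongly connected component of size ≥ 2 (or has a self-loop).
The vertices on cycles are {CS101, CS201, CS210, CS230, CS301, CS340, CS401, CS450, CS470} — 9 in total.

9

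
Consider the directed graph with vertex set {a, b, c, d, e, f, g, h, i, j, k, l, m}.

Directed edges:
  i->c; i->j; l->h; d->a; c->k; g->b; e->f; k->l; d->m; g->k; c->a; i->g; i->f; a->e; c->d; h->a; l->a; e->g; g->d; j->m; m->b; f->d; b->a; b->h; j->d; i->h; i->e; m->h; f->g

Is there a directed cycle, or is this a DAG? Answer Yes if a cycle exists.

DFS with white/gray/black marking, starting from k:
k gray
  l gray
    h gray
      a gray
        e gray
          g gray
            b gray
              b→a: a is gray → back edge
Back edge found, so a cycle exists: a → e → g → b → a.

Yes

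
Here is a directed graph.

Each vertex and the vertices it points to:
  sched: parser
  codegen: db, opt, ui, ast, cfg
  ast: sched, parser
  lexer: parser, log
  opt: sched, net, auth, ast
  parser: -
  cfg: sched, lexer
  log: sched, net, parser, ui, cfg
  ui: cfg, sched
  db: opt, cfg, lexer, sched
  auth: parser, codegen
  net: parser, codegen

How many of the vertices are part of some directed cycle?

A vertex is on a directed cycle iff it belongs to a strongly connected component of size ≥ 2 (or has a self-loop).
The vertices on cycles are {db, ui, cfg, log, net, opt, auth, lexer, codegen} — 9 in total.

9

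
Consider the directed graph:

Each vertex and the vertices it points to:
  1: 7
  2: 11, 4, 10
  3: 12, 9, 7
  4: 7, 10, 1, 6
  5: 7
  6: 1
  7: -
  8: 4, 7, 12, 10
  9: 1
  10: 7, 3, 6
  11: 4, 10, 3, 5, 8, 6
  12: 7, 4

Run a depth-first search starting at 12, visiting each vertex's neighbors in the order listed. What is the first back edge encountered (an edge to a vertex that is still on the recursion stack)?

DFS from 12 (visiting each vertex's neighbors in the order listed); mark gray on enter, black on exit:
12 gray
  7 gray
  7 black
  4 gray
    4→7: 7 black — skip
    10 gray
      10→7: 7 black — skip
      3 gray
        3→12: 12 is gray → back edge
First back edge: 3 → 12.

3->12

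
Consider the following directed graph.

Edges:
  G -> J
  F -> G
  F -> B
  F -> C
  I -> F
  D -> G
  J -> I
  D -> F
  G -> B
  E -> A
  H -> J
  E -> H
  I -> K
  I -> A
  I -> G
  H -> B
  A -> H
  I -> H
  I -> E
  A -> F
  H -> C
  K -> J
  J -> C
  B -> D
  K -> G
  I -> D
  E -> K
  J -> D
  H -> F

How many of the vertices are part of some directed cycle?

A vertex is on a directed cycle iff it belongs to a strongly connected component of size ≥ 2 (or has a self-loop).
The vertices on cycles are {A, B, D, E, F, G, H, I, J, K} — 10 in total.

10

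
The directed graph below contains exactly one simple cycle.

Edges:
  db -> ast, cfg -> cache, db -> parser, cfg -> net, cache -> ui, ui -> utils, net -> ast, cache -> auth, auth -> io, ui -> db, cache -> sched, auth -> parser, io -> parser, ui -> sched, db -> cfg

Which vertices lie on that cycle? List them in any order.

DFS with gray/black marking from cache:
cache gray
  auth gray
    io gray
      parser gray
      parser black
    io black
    auth→parser: parser black — skip
  auth black
  sched gray
  sched black
  ui gray
    ui→sched: sched black — skip
    utils gray
    utils black
    db gray
      db→parser: parser black — skip
      ast gray
      ast black
      cfg gray
        net gray
          net→ast: ast black — skip
        net black
        cfg→cache: cache is gray → back edge
Back edge closes the cycle cache → ui → db → cfg → cache; its vertices are {db, ui, cfg, cache}.

db, ui, cfg, cache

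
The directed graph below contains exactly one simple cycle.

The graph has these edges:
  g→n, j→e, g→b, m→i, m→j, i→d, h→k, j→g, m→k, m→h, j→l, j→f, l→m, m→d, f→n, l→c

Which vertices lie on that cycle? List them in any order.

DFS with gray/black marking from m:
m gray
  d gray
  d black
  i gray
    i→d: d black — skip
  i black
  k gray
  k black
  j gray
    e gray
    e black
    l gray
      l→m: m is gray → back edge
Back edge closes the cycle m → j → l → m; its vertices are {j, l, m}.

j, l, m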